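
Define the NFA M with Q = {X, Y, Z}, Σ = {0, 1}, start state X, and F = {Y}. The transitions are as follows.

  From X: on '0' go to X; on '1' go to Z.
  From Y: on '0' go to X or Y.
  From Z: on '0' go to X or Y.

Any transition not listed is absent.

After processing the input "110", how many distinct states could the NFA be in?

0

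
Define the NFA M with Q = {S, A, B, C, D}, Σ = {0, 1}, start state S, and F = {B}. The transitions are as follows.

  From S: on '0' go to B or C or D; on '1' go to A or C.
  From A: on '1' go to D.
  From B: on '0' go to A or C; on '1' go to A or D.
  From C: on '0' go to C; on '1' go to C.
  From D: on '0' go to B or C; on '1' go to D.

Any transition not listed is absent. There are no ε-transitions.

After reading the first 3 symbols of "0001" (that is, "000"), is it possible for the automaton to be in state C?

Yes

Start in {S}.
Read '0': {S} → {B, C, D}.
Read '0': {B, C, D} → {A, B, C}.
Read '0': {A, B, C} → {A, C}.
State C is in {A, C}.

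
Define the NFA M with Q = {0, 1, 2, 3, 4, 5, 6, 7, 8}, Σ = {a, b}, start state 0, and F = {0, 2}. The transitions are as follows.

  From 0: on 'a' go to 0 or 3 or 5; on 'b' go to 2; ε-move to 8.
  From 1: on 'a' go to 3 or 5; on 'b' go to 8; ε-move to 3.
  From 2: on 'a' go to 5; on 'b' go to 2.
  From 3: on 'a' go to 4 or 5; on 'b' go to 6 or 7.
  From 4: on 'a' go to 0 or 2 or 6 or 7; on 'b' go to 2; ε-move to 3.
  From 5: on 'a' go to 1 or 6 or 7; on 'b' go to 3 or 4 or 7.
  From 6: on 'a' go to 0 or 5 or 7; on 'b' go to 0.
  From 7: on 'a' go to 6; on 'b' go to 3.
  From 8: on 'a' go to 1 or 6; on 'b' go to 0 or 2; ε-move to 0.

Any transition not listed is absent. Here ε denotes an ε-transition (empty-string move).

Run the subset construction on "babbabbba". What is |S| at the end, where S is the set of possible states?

8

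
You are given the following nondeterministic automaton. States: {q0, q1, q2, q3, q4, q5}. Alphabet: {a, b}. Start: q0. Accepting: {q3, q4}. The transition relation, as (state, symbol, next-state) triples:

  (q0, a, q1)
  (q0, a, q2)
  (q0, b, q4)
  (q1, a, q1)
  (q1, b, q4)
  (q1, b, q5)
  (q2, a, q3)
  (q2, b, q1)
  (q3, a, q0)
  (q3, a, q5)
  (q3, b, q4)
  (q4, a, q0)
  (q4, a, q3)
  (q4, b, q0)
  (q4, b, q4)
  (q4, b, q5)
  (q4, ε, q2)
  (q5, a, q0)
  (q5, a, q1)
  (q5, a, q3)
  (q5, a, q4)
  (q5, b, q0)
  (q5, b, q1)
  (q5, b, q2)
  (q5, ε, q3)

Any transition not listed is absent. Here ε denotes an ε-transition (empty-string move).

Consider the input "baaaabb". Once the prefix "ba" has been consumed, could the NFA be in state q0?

Start in {q0}.
Read 'b': q0→{q4}; union {q4}; ε-closure = {q2, q4}.
Read 'a': q2→{q3}, q4→{q0, q3}; now {q0, q3}.
State q0 is in {q0, q3}.

Yes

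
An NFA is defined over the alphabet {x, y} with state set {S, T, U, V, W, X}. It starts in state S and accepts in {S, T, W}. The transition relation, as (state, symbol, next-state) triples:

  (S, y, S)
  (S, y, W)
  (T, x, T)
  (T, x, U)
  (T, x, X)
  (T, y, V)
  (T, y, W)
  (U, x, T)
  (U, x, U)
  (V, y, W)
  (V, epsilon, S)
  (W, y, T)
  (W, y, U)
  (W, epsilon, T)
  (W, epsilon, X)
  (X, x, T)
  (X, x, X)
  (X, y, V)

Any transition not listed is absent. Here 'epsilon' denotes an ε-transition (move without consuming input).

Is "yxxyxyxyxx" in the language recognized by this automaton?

Yes

Start in {S}.
Read 'y': S→{S, W}; union {S, W}; ε-closure = {S, T, W, X}.
Read 'x': S→∅, T→{T, U, X}, W→∅, X→{T, X}; now {T, U, X}.
Read 'x': T→{T, U, X}, U→{T, U}, X→{T, X}; now {T, U, X}.
Read 'y': T→{V, W}, U→∅, X→{V}; union {V, W}; ε-closure = {S, T, V, W, X}.
Read 'x': S→∅, T→{T, U, X}, V→∅, W→∅, X→{T, X}; now {T, U, X}.
Read 'y': T→{V, W}, U→∅, X→{V}; union {V, W}; ε-closure = {S, T, V, W, X}.
Read 'x': S→∅, T→{T, U, X}, V→∅, W→∅, X→{T, X}; now {T, U, X}.
Read 'y': T→{V, W}, U→∅, X→{V}; union {V, W}; ε-closure = {S, T, V, W, X}.
Read 'x': S→∅, T→{T, U, X}, V→∅, W→∅, X→{T, X}; now {T, U, X}.
Read 'x': T→{T, U, X}, U→{T, U}, X→{T, X}; now {T, U, X}.
The final set {T, U, X} contains the accepting state T.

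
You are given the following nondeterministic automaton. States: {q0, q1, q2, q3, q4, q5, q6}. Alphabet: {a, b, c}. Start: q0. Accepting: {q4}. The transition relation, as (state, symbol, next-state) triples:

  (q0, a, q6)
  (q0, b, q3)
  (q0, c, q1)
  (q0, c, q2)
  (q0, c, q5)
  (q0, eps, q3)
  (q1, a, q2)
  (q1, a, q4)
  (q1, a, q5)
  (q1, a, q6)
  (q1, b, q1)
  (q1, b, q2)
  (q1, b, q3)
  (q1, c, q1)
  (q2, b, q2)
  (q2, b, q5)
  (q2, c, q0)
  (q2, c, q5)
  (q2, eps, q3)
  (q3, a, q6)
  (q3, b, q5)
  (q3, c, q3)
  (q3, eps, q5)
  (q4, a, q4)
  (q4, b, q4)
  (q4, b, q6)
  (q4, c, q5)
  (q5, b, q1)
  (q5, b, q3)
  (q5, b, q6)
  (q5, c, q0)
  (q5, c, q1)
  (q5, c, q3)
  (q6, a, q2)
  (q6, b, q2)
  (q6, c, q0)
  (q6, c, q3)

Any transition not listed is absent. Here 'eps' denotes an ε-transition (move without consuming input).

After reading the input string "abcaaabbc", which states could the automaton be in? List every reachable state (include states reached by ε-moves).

{q0, q1, q3, q5}

Start: ε-closure({q0}) = {q0, q3, q5}.
Read 'a': {q0, q3, q5} → {q6}.
Read 'b': {q6} → {q2, q3, q5}.
Read 'c': {q2, q3, q5} → {q0, q1, q3, q5}.
Read 'a': {q0, q1, q3, q5} → {q2, q3, q4, q5, q6}.
Read 'a': {q2, q3, q4, q5, q6} → {q2, q3, q4, q5, q6}.
Read 'a': {q2, q3, q4, q5, q6} → {q2, q3, q4, q5, q6}.
Read 'b': {q2, q3, q4, q5, q6} → {q1, q2, q3, q4, q5, q6}.
Read 'b': {q1, q2, q3, q4, q5, q6} → {q1, q2, q3, q4, q5, q6}.
Read 'c': {q1, q2, q3, q4, q5, q6} → {q0, q1, q3, q5}.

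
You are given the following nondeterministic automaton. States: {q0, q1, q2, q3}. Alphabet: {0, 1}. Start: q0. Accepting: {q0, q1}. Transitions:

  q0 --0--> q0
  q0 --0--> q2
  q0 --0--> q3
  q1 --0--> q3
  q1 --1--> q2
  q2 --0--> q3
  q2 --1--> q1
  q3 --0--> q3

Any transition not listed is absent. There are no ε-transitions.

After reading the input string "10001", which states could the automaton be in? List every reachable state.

Start in {q0}.
Read '1': q0→∅; now ∅.
The set is empty and remains empty for the remaining 4 symbols.

∅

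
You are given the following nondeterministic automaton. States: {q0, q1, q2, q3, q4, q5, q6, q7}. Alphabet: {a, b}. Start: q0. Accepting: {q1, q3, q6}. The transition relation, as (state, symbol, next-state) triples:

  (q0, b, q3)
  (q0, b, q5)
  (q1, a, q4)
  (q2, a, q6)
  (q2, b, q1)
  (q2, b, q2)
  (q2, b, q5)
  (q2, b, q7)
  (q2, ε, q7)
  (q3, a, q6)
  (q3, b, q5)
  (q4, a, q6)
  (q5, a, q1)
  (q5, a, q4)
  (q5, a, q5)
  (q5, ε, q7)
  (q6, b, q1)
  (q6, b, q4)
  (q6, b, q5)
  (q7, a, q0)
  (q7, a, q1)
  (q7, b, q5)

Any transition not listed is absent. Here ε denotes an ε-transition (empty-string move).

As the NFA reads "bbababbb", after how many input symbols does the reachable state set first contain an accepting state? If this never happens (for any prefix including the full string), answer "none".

1

Start in {q0}.
Read 'b': q0→{q3, q5}; union {q3, q5}; ε-closure = {q3, q5, q7}.
None of the earlier sets intersect F, but {q3, q5, q7} does.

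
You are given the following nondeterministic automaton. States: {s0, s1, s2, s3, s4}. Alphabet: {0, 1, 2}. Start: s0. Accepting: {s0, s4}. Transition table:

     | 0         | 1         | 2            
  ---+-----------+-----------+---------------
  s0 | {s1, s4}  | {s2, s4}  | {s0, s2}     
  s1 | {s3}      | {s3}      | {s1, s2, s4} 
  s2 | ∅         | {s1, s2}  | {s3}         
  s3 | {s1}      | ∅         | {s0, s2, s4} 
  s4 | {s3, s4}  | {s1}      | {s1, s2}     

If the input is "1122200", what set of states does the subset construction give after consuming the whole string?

Start in {s0}.
Read '1': s0→{s2, s4}; now {s2, s4}.
Read '1': s2→{s1, s2}, s4→{s1}; now {s1, s2}.
Read '2': s1→{s1, s2, s4}, s2→{s3}; now {s1, s2, s3, s4}.
Read '2': s1→{s1, s2, s4}, s2→{s3}, s3→{s0, s2, s4}, s4→{s1, s2}; now {s0, s1, s2, s3, s4}.
Read '2': s0→{s0, s2}, s1→{s1, s2, s4}, s2→{s3}, s3→{s0, s2, s4}, s4→{s1, s2}; now {s0, s1, s2, s3, s4}.
Read '0': s0→{s1, s4}, s1→{s3}, s2→∅, s3→{s1}, s4→{s3, s4}; now {s1, s3, s4}.
Read '0': s1→{s3}, s3→{s1}, s4→{s3, s4}; now {s1, s3, s4}.

{s1, s3, s4}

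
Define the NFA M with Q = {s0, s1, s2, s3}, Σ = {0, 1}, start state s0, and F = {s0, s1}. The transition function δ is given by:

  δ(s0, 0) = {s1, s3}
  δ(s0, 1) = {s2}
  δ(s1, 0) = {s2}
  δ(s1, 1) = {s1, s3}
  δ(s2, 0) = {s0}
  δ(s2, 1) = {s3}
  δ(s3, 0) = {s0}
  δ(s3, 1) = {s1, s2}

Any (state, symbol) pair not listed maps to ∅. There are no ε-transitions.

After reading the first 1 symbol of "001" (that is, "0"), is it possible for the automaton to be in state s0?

No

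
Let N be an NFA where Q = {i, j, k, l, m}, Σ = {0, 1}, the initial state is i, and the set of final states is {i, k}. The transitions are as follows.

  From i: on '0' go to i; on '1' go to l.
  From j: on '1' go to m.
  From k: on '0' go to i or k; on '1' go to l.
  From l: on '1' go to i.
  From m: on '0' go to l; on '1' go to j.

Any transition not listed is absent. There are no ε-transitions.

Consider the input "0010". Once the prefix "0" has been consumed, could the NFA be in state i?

Start in {i}.
Read '0': {i} → {i}.
State i is in {i}.

Yes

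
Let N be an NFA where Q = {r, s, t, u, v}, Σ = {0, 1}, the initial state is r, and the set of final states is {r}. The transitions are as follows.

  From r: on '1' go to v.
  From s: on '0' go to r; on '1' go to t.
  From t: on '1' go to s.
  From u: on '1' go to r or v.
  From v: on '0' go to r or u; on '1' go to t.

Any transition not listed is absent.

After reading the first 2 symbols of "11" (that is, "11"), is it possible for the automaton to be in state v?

Start in {r}.
Read '1': r→{v}; now {v}.
Read '1': v→{t}; now {t}.
State v is not in {t}.

No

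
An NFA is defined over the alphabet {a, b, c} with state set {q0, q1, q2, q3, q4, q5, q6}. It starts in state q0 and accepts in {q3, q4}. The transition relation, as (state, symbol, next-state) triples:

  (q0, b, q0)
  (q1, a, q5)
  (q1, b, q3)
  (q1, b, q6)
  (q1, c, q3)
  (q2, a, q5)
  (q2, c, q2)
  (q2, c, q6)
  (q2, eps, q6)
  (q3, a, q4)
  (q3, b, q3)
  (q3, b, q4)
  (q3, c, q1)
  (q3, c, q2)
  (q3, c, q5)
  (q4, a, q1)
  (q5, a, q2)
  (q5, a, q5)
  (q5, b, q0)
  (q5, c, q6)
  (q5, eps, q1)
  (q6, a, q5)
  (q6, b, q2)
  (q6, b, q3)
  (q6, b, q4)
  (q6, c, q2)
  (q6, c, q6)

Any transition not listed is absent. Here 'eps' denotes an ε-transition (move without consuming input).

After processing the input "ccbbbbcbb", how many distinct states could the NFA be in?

0

Start in {q0}.
Read 'c': {q0} → ∅.
The set is empty and remains empty for the remaining 8 symbols.
That set has 0 states.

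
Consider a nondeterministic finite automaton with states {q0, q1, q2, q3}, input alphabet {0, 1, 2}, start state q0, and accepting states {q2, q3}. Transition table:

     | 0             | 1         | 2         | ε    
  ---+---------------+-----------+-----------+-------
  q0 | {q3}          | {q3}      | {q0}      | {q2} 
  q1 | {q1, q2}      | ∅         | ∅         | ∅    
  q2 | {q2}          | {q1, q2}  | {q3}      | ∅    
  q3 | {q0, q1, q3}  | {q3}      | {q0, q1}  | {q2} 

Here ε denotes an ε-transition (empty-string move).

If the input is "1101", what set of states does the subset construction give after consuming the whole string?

{q1, q2, q3}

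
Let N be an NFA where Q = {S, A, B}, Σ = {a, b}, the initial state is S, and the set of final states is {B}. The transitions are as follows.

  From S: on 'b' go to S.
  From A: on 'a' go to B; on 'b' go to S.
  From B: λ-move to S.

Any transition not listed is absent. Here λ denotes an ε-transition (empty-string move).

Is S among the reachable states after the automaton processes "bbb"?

Start in {S}.
Read 'b': S→{S}; now {S}.
Read 'b': S→{S}; now {S}.
Read 'b': S→{S}; now {S}.
State S is in {S}.

Yes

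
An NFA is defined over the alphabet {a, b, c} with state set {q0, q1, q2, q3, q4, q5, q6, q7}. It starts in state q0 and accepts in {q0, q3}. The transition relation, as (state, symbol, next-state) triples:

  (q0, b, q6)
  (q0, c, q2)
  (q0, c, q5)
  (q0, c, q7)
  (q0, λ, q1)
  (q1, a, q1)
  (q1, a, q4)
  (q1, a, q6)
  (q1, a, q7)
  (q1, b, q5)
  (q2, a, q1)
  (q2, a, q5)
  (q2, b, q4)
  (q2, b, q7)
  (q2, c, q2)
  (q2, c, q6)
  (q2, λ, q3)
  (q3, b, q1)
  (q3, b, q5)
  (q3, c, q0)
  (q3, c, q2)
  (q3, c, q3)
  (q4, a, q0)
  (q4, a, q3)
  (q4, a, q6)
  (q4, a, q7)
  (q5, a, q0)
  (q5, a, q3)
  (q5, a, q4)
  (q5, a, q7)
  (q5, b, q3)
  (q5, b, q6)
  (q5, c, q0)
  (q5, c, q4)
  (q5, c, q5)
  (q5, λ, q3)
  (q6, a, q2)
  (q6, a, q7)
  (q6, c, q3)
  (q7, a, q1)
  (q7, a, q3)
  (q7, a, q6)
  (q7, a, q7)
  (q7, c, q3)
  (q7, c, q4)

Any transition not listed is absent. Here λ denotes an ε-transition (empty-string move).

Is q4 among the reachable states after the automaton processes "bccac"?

Start: ε-closure({q0}) = {q0, q1}.
Read 'b': q0→{q6}, q1→{q5}; union {q5, q6}; ε-closure = {q3, q5, q6}.
Read 'c': q3→{q0, q2, q3}, q5→{q0, q4, q5}, q6→{q3}; union {q0, q2, q3, q4, q5}; ε-closure = {q0, q1, q2, q3, q4, q5}.
Read 'c': q0→{q2, q5, q7}, q1→∅, q2→{q2, q6}, q3→{q0, q2, q3}, q4→∅, q5→{q0, q4, q5}; union {q0, q2, q3, q4, q5, q6, q7}; ε-closure = {q0, q1, q2, q3, q4, q5, q6, q7}.
Read 'a': q0→∅, q1→{q1, q4, q6, q7}, q2→{q1, q5}, q3→∅, q4→{q0, q3, q6, q7}, q5→{q0, q3, q4, q7}, q6→{q2, q7}, q7→{q1, q3, q6, q7}; now {q0, q1, q2, q3, q4, q5, q6, q7}.
Read 'c': q0→{q2, q5, q7}, q1→∅, q2→{q2, q6}, q3→{q0, q2, q3}, q4→∅, q5→{q0, q4, q5}, q6→{q3}, q7→{q3, q4}; union {q0, q2, q3, q4, q5, q6, q7}; ε-closure = {q0, q1, q2, q3, q4, q5, q6, q7}.
State q4 is in {q0, q1, q2, q3, q4, q5, q6, q7}.

Yes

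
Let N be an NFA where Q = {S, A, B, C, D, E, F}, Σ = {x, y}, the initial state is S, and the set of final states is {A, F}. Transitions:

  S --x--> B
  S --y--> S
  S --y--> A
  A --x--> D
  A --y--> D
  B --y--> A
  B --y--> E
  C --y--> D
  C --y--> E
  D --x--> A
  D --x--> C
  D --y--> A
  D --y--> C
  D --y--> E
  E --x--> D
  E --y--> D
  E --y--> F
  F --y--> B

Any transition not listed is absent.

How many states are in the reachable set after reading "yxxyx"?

3

Start in {S}.
Read 'y': S→{S, A}; now {S, A}.
Read 'x': S→{B}, A→{D}; now {B, D}.
Read 'x': B→∅, D→{A, C}; now {A, C}.
Read 'y': A→{D}, C→{D, E}; now {D, E}.
Read 'x': D→{A, C}, E→{D}; now {A, C, D}.
That set has 3 states.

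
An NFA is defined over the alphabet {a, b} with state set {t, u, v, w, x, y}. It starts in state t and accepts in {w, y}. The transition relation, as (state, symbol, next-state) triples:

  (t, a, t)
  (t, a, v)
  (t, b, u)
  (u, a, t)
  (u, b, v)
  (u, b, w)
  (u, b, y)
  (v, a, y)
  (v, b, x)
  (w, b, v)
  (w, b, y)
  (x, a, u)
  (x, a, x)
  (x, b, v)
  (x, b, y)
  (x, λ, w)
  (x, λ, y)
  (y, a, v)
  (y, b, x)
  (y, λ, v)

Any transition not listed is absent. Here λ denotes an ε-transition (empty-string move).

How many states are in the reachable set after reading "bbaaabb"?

Start in {t}.
Read 'b': {t} → {u}.
Read 'b': {u} → {v, w, y}.
Read 'a': {v, w, y} → {v, y}.
Read 'a': {v, y} → {v, y}.
Read 'a': {v, y} → {v, y}.
Read 'b': {v, y} → {v, w, x, y}.
Read 'b': {v, w, x, y} → {v, w, x, y}.
That set has 4 states.

4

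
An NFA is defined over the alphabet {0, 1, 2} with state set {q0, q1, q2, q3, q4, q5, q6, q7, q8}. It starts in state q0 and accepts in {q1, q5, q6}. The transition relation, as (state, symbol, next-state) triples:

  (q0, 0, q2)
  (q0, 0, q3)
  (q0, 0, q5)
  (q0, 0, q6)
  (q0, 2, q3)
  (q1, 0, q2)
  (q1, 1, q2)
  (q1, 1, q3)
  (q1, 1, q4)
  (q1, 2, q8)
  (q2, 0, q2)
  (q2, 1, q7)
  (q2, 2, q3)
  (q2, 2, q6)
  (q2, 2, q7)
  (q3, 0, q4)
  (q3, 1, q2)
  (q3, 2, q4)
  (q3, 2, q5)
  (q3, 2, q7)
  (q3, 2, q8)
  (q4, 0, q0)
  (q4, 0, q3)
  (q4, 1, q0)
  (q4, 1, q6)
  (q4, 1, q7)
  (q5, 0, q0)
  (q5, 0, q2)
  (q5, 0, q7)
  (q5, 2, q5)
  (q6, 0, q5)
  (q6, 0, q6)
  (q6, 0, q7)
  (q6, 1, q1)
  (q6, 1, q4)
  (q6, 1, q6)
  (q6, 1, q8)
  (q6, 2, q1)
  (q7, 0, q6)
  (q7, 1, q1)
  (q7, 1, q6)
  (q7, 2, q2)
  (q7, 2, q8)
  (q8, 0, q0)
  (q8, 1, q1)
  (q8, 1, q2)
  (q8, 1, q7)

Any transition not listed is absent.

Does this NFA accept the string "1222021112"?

No

Start in {q0}.
Read '1': q0→∅; now ∅.
The set is empty and remains empty for the remaining 9 symbols.
The final set ∅ contains no accepting state.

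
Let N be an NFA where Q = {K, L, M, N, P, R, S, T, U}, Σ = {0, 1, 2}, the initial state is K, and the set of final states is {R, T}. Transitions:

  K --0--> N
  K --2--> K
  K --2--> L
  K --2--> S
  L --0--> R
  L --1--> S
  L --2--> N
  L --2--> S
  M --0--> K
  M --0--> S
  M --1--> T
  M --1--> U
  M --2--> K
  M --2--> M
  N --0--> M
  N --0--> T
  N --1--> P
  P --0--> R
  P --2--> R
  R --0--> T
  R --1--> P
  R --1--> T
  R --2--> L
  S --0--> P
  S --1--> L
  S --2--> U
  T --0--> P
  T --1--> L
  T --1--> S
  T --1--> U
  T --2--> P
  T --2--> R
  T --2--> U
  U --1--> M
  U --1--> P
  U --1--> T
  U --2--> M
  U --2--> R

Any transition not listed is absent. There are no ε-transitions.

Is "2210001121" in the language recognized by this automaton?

Yes

Start in {K}.
Read '2': {K} → {K, L, S}.
Read '2': {K, L, S} → {K, L, N, S, U}.
Read '1': {K, L, N, S, U} → {L, M, P, S, T}.
Read '0': {L, M, P, S, T} → {K, P, R, S}.
Read '0': {K, P, R, S} → {N, P, R, T}.
Read '0': {N, P, R, T} → {M, P, R, T}.
Read '1': {M, P, R, T} → {L, P, S, T, U}.
Read '1': {L, P, S, T, U} → {L, M, P, S, T, U}.
Read '2': {L, M, P, S, T, U} → {K, M, N, P, R, S, U}.
Read '1': {K, M, N, P, R, S, U} → {L, M, P, T, U}.
The final set {L, M, P, T, U} contains the accepting state T.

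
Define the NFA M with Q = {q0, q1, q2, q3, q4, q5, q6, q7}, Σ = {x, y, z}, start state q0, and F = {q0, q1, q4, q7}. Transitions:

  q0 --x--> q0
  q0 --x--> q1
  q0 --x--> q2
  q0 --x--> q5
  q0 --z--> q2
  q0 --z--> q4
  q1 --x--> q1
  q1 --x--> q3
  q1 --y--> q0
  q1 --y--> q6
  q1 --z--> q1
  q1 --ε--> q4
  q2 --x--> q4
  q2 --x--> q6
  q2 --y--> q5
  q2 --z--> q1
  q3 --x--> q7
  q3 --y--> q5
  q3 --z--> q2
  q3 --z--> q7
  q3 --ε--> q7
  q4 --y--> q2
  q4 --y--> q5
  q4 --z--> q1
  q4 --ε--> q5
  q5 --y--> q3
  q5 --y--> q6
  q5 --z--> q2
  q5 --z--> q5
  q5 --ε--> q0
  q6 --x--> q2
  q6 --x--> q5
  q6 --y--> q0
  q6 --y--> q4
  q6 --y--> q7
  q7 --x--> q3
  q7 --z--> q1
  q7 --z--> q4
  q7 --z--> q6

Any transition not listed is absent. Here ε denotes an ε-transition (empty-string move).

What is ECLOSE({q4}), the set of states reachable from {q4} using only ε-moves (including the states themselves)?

{q0, q4, q5}

Begin with {q4}.
ε-move q4 → q5; add q5.
ε-move q5 → q0; add q0.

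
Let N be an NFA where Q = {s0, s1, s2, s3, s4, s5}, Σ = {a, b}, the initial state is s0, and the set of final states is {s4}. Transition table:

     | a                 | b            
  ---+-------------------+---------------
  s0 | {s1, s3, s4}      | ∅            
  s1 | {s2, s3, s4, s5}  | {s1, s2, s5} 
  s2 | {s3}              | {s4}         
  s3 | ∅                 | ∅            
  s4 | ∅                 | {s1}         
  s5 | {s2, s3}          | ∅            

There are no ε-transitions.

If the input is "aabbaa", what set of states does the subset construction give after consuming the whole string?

Start in {s0}.
Read 'a': s0→{s1, s3, s4}; now {s1, s3, s4}.
Read 'a': s1→{s2, s3, s4, s5}, s3→∅, s4→∅; now {s2, s3, s4, s5}.
Read 'b': s2→{s4}, s3→∅, s4→{s1}, s5→∅; now {s1, s4}.
Read 'b': s1→{s1, s2, s5}, s4→{s1}; now {s1, s2, s5}.
Read 'a': s1→{s2, s3, s4, s5}, s2→{s3}, s5→{s2, s3}; now {s2, s3, s4, s5}.
Read 'a': s2→{s3}, s3→∅, s4→∅, s5→{s2, s3}; now {s2, s3}.

{s2, s3}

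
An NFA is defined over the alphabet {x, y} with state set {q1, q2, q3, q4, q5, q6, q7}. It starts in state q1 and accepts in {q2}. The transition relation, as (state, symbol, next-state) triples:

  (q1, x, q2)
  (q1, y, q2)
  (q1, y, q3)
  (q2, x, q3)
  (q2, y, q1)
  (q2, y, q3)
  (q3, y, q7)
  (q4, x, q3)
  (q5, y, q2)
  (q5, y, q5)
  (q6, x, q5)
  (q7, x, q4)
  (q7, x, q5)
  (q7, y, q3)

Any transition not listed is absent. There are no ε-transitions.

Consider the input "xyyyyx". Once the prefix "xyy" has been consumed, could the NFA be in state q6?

Start in {q1}.
Read 'x': {q1} → {q2}.
Read 'y': {q2} → {q1, q3}.
Read 'y': {q1, q3} → {q2, q3, q7}.
State q6 is not in {q2, q3, q7}.

No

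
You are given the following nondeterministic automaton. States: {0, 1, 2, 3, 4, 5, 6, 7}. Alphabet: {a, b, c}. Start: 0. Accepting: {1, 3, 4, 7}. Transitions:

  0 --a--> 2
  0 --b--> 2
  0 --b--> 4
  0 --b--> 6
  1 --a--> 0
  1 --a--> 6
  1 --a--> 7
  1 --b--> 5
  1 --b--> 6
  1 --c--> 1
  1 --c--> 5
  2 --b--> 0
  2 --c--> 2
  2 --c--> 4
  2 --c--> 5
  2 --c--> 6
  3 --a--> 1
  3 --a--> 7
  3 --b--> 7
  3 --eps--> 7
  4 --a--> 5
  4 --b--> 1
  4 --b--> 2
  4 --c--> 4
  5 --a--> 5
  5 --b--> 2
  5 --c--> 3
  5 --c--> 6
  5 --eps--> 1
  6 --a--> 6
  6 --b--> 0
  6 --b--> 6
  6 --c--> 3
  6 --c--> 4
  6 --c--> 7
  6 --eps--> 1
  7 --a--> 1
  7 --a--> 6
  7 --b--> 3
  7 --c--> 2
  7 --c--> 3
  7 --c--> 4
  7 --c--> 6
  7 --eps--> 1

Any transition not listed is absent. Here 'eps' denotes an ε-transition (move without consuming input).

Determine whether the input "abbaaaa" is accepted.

Start in {0}.
Read 'a': {0} → {2}.
Read 'b': {2} → {0}.
Read 'b': {0} → {1, 2, 4, 6}.
Read 'a': {1, 2, 4, 6} → {0, 1, 5, 6, 7}.
Read 'a': {0, 1, 5, 6, 7} → {0, 1, 2, 5, 6, 7}.
Read 'a': {0, 1, 2, 5, 6, 7} → {0, 1, 2, 5, 6, 7}.
Read 'a': {0, 1, 2, 5, 6, 7} → {0, 1, 2, 5, 6, 7}.
The final set {0, 1, 2, 5, 6, 7} contains the accepting states 1, 7.

Yes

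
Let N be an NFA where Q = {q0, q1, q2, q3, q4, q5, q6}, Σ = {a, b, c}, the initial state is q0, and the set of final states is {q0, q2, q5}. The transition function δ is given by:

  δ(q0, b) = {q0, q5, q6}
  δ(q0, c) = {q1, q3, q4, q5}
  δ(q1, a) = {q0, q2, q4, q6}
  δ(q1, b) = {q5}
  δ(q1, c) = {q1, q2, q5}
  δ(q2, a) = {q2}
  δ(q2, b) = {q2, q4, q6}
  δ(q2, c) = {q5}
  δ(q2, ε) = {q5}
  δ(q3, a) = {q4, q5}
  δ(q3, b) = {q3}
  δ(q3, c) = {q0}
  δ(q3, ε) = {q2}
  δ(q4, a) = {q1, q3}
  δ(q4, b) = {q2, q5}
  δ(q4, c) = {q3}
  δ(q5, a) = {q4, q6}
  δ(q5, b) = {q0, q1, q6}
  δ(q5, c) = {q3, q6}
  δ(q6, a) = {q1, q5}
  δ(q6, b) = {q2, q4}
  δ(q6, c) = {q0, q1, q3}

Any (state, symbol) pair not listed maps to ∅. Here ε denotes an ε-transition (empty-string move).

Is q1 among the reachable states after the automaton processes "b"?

No

Start in {q0}.
Read 'b': q0→{q0, q5, q6}; now {q0, q5, q6}.
State q1 is not in {q0, q5, q6}.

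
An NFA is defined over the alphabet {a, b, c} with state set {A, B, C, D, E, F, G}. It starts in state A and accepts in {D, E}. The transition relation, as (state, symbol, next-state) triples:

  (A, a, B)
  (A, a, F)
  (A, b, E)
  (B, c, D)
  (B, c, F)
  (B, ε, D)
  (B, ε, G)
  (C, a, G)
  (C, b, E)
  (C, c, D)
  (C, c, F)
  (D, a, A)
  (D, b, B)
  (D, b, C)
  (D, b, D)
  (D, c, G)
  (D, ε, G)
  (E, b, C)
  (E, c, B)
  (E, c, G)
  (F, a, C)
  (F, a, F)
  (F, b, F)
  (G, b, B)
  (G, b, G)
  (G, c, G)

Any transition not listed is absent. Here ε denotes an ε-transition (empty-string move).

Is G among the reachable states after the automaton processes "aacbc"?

Start in {A}.
Read 'a': A→{B, F}; union {B, F}; ε-closure = {B, D, F, G}.
Read 'a': B→∅, D→{A}, F→{C, F}, G→∅; now {A, C, F}.
Read 'c': A→∅, C→{D, F}, F→∅; union {D, F}; ε-closure = {D, F, G}.
Read 'b': D→{B, C, D}, F→{F}, G→{B, G}; now {B, C, D, F, G}.
Read 'c': B→{D, F}, C→{D, F}, D→{G}, F→∅, G→{G}; now {D, F, G}.
State G is in {D, F, G}.

Yes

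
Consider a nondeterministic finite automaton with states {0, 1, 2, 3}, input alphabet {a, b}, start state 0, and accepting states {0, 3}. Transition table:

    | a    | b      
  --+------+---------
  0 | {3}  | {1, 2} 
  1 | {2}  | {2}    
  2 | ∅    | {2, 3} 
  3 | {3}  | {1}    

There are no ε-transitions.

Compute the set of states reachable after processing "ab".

{1}

Start in {0}.
Read 'a': {0} → {3}.
Read 'b': {3} → {1}.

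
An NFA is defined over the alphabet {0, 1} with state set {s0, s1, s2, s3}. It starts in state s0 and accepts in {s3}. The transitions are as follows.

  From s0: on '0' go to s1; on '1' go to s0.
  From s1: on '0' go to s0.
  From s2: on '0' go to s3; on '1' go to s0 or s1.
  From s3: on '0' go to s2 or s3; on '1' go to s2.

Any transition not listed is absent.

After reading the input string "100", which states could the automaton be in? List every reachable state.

Start in {s0}.
Read '1': s0→{s0}; now {s0}.
Read '0': s0→{s1}; now {s1}.
Read '0': s1→{s0}; now {s0}.

{s0}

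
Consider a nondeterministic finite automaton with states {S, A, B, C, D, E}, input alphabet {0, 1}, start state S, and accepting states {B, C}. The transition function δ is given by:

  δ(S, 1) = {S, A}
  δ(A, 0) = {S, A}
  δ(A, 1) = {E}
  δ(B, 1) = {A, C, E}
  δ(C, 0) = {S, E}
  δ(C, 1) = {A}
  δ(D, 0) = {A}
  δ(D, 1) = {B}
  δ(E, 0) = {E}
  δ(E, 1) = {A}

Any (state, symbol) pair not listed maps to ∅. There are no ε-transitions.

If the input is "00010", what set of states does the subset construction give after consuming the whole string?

Start in {S}.
Read '0': S→∅; now ∅.
The set is empty and remains empty for the remaining 4 symbols.

∅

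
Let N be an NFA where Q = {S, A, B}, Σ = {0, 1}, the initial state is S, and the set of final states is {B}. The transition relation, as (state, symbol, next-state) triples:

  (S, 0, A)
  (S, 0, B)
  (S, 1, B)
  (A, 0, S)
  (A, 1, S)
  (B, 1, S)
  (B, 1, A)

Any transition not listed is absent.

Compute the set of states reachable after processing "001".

{B}

Start in {S}.
Read '0': S→{A, B}; now {A, B}.
Read '0': A→{S}, B→∅; now {S}.
Read '1': S→{B}; now {B}.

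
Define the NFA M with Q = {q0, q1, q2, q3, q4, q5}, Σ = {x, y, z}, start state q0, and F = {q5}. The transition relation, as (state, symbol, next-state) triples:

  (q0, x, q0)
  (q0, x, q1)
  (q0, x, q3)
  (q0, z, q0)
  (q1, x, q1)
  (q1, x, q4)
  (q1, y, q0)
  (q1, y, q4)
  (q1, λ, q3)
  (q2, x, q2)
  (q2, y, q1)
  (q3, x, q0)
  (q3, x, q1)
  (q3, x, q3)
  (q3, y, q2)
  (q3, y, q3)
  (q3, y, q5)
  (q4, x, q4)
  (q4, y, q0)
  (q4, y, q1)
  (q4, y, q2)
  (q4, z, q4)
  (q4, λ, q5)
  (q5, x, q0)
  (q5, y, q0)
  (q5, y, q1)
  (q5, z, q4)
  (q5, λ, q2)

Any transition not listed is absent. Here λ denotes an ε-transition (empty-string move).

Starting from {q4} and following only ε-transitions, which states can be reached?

{q2, q4, q5}

Begin with {q4}.
ε-move q4 → q5; add q5.
ε-move q5 → q2; add q2.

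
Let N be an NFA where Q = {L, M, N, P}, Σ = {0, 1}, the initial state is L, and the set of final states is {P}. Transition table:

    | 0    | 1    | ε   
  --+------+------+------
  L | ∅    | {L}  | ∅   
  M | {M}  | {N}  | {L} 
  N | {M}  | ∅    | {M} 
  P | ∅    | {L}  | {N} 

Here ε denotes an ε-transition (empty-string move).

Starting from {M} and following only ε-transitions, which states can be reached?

{L, M}

Begin with {M}.
ε-move M → L; add L.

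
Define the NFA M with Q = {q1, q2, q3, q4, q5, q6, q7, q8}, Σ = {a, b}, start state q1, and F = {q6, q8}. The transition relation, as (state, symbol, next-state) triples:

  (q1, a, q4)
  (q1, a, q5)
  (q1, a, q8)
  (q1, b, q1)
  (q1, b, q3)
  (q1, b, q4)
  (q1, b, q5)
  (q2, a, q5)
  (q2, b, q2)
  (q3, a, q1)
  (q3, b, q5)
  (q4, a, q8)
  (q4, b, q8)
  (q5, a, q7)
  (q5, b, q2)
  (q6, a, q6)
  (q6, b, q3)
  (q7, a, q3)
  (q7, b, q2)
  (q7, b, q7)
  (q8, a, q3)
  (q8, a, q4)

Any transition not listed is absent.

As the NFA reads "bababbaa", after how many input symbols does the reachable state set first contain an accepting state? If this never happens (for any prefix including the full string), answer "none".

Start in {q1}.
Read 'b': q1→{q1, q3, q4, q5}; now {q1, q3, q4, q5}.
Read 'a': q1→{q4, q5, q8}, q3→{q1}, q4→{q8}, q5→{q7}; now {q1, q4, q5, q7, q8}.
None of the earlier sets intersect F, but {q1, q4, q5, q7, q8} does.

2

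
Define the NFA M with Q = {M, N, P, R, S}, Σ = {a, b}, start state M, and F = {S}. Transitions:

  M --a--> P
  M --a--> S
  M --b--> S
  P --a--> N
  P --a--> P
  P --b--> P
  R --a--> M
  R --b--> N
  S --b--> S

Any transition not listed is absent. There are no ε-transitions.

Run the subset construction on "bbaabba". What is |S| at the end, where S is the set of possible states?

0

Start in {M}.
Read 'b': M→{S}; now {S}.
Read 'b': S→{S}; now {S}.
Read 'a': S→∅; now ∅.
The set is empty and remains empty for the remaining 4 symbols.
That set has 0 states.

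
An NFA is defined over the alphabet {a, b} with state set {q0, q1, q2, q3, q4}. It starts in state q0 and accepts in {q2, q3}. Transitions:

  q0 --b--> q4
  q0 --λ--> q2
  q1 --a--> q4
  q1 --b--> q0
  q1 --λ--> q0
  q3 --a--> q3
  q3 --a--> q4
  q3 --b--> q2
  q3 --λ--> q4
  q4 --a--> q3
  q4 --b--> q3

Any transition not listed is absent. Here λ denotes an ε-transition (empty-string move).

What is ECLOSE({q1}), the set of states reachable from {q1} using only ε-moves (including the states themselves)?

Begin with {q1}.
ε-move q1 → q0; add q0.
ε-move q0 → q2; add q2.

{q0, q1, q2}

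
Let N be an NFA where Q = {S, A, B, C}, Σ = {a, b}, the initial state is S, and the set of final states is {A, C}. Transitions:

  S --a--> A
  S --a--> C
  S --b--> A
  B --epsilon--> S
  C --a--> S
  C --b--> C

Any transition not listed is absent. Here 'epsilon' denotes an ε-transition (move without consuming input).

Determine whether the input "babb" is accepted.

No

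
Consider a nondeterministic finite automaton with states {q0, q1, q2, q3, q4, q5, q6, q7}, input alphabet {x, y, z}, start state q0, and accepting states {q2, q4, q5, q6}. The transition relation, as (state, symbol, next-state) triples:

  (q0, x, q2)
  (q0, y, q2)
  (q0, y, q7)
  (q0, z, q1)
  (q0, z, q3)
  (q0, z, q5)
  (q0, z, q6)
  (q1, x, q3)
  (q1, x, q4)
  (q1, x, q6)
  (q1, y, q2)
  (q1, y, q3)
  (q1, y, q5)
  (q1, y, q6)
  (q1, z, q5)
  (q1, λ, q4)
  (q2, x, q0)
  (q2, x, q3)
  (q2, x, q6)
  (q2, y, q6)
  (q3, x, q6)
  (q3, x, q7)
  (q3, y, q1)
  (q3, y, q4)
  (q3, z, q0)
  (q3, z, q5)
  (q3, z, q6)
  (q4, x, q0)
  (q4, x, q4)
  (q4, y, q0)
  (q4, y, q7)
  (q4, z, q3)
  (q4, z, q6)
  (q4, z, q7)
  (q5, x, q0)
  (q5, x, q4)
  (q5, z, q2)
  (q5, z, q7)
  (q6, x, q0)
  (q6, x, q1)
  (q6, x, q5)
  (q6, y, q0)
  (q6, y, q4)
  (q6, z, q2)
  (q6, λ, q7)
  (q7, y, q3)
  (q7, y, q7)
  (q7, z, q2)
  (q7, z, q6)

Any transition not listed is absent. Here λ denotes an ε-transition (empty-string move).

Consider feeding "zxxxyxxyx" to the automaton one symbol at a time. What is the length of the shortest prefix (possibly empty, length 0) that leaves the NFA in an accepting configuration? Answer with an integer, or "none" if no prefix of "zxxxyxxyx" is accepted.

Start in {q0}.
Read 'z': q0→{q1, q3, q5, q6}; union {q1, q3, q5, q6}; ε-closure = {q1, q3, q4, q5, q6, q7}.
None of the earlier sets intersect F, but {q1, q3, q4, q5, q6, q7} does.

1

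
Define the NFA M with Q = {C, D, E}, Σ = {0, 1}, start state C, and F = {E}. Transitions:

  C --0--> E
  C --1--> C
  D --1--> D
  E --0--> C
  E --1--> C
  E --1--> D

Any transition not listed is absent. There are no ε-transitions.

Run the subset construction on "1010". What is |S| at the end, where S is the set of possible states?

Start in {C}.
Read '1': C→{C}; now {C}.
Read '0': C→{E}; now {E}.
Read '1': E→{C, D}; now {C, D}.
Read '0': C→{E}, D→∅; now {E}.
That set has 1 state.

1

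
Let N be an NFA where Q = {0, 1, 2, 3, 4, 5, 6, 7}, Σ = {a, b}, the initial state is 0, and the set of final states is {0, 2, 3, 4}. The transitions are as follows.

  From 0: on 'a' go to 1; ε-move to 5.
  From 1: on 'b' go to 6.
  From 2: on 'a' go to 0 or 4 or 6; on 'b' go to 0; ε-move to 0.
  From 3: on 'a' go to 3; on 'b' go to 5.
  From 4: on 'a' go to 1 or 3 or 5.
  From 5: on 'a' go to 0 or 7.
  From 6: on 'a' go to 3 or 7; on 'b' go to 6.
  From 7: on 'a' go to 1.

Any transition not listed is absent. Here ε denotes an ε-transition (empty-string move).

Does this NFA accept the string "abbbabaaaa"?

Yes

Start: ε-closure({0}) = {0, 5}.
Read 'a': 0→{1}, 5→{0, 7}; union {0, 1, 7}; ε-closure = {0, 1, 5, 7}.
Read 'b': 0→∅, 1→{6}, 5→∅, 7→∅; now {6}.
Read 'b': 6→{6}; now {6}.
Read 'b': 6→{6}; now {6}.
Read 'a': 6→{3, 7}; now {3, 7}.
Read 'b': 3→{5}, 7→∅; now {5}.
Read 'a': 5→{0, 7}; union {0, 7}; ε-closure = {0, 5, 7}.
Read 'a': 0→{1}, 5→{0, 7}, 7→{1}; union {0, 1, 7}; ε-closure = {0, 1, 5, 7}.
Read 'a': 0→{1}, 1→∅, 5→{0, 7}, 7→{1}; union {0, 1, 7}; ε-closure = {0, 1, 5, 7}.
Read 'a': 0→{1}, 1→∅, 5→{0, 7}, 7→{1}; union {0, 1, 7}; ε-closure = {0, 1, 5, 7}.
The final set {0, 1, 5, 7} contains the accepting state 0.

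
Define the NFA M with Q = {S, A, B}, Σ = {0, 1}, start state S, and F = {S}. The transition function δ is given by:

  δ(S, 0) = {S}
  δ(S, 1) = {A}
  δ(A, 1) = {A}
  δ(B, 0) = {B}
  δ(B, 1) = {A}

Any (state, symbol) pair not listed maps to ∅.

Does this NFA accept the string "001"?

No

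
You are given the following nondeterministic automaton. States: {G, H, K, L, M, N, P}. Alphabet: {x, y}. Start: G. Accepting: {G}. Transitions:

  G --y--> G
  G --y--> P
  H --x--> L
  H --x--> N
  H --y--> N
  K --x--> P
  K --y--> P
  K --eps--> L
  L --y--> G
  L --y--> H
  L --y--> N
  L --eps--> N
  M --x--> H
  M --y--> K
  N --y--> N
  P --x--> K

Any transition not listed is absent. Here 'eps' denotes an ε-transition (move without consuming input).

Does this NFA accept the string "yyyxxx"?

Start in {G}.
Read 'y': {G} → {G, P}.
Read 'y': {G, P} → {G, P}.
Read 'y': {G, P} → {G, P}.
Read 'x': {G, P} → {K, L, N}.
Read 'x': {K, L, N} → {P}.
Read 'x': {P} → {K, L, N}.
The final set {K, L, N} contains no accepting state.

No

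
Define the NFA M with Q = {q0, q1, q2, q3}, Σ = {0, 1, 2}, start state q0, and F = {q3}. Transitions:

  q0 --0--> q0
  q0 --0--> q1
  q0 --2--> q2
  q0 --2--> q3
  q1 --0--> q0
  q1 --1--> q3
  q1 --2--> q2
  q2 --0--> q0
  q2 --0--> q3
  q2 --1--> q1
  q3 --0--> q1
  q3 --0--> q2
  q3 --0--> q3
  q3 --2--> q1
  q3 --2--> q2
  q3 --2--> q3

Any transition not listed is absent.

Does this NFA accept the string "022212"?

Start in {q0}.
Read '0': q0→{q0, q1}; now {q0, q1}.
Read '2': q0→{q2, q3}, q1→{q2}; now {q2, q3}.
Read '2': q2→∅, q3→{q1, q2, q3}; now {q1, q2, q3}.
Read '2': q1→{q2}, q2→∅, q3→{q1, q2, q3}; now {q1, q2, q3}.
Read '1': q1→{q3}, q2→{q1}, q3→∅; now {q1, q3}.
Read '2': q1→{q2}, q3→{q1, q2, q3}; now {q1, q2, q3}.
The final set {q1, q2, q3} contains the accepting state q3.

Yes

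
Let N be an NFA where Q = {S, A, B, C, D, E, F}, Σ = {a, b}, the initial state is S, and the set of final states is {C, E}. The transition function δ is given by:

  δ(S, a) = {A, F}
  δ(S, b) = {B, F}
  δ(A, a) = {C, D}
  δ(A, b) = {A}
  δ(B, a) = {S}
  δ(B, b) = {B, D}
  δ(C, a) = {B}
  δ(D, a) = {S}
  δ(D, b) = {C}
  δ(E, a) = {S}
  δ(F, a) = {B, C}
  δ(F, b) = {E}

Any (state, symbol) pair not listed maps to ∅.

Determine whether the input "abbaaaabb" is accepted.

Yes

Start in {S}.
Read 'a': {S} → {A, F}.
Read 'b': {A, F} → {A, E}.
Read 'b': {A, E} → {A}.
Read 'a': {A} → {C, D}.
Read 'a': {C, D} → {S, B}.
Read 'a': {S, B} → {S, A, F}.
Read 'a': {S, A, F} → {A, B, C, D, F}.
Read 'b': {A, B, C, D, F} → {A, B, C, D, E}.
Read 'b': {A, B, C, D, E} → {A, B, C, D}.
The final set {A, B, C, D} contains the accepting state C.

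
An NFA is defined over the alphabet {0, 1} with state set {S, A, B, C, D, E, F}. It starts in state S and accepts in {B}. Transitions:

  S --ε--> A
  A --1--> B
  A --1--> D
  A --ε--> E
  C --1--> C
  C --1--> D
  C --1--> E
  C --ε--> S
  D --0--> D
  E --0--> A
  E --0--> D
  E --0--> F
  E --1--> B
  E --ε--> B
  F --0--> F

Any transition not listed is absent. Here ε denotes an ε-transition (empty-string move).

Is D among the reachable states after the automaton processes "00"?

Yes

Start: ε-closure({S}) = {S, A, B, E}.
Read '0': {S, A, B, E} → {A, B, D, E, F}.
Read '0': {A, B, D, E, F} → {A, B, D, E, F}.
State D is in {A, B, D, E, F}.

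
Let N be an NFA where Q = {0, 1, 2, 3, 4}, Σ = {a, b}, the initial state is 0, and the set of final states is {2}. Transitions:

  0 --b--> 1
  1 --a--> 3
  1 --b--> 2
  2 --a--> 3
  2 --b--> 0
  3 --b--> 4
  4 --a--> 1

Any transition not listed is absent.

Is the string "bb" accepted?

Yes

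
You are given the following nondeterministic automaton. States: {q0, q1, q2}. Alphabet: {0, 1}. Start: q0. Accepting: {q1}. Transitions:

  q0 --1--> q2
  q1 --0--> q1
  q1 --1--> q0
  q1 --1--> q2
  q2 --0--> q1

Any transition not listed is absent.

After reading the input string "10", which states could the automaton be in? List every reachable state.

{q1}

Start in {q0}.
Read '1': {q0} → {q2}.
Read '0': {q2} → {q1}.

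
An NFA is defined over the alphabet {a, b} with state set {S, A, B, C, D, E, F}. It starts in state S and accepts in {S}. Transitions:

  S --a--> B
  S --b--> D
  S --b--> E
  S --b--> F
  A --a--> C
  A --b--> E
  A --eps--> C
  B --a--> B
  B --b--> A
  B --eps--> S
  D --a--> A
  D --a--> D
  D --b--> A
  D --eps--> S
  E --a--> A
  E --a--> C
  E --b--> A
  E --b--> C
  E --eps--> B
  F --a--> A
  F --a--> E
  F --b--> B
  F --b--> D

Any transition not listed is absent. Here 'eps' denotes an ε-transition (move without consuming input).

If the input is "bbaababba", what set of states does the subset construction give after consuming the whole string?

Start in {S}.
Read 'b': {S} → {S, B, D, E, F}.
Read 'b': {S, B, D, E, F} → {S, A, B, C, D, E, F}.
Read 'a': {S, A, B, C, D, E, F} → {S, A, B, C, D, E}.
Read 'a': {S, A, B, C, D, E} → {S, A, B, C, D}.
Read 'b': {S, A, B, C, D} → {S, A, B, C, D, E, F}.
Read 'a': {S, A, B, C, D, E, F} → {S, A, B, C, D, E}.
Read 'b': {S, A, B, C, D, E} → {S, A, B, C, D, E, F}.
Read 'b': {S, A, B, C, D, E, F} → {S, A, B, C, D, E, F}.
Read 'a': {S, A, B, C, D, E, F} → {S, A, B, C, D, E}.

{S, A, B, C, D, E}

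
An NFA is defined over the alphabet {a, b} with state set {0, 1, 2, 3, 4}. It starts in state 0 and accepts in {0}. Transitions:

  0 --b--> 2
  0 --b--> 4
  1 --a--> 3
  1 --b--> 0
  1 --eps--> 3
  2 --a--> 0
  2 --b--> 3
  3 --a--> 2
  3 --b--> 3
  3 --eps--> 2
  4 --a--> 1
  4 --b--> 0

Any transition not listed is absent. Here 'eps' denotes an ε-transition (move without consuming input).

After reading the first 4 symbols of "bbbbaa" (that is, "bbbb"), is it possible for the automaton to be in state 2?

Yes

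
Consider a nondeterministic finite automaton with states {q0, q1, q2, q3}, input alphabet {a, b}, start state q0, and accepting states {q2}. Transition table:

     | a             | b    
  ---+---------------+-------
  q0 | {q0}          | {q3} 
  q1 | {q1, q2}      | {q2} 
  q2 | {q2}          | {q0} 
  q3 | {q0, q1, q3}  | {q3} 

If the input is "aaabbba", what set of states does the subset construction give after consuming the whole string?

{q0, q1, q3}

Start in {q0}.
Read 'a': {q0} → {q0}.
Read 'a': {q0} → {q0}.
Read 'a': {q0} → {q0}.
Read 'b': {q0} → {q3}.
Read 'b': {q3} → {q3}.
Read 'b': {q3} → {q3}.
Read 'a': {q3} → {q0, q1, q3}.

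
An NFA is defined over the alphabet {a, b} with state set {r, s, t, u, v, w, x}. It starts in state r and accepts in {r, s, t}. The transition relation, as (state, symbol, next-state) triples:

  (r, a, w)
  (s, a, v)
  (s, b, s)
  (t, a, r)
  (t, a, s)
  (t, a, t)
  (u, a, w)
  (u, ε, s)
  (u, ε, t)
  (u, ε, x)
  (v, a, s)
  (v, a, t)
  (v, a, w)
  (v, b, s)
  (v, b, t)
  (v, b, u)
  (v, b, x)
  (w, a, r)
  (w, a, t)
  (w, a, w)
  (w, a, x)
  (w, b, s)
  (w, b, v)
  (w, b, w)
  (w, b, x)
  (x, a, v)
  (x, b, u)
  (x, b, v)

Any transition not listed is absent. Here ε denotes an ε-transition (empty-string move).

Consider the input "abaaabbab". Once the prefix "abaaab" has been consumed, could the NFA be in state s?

Yes

Start in {r}.
Read 'a': {r} → {w}.
Read 'b': {w} → {s, v, w, x}.
Read 'a': {s, v, w, x} → {r, s, t, v, w, x}.
Read 'a': {r, s, t, v, w, x} → {r, s, t, v, w, x}.
Read 'a': {r, s, t, v, w, x} → {r, s, t, v, w, x}.
Read 'b': {r, s, t, v, w, x} → {s, t, u, v, w, x}.
State s is in {s, t, u, v, w, x}.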